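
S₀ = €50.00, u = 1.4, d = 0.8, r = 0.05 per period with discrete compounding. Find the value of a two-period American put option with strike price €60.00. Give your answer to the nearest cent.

€11.99

Risk-neutral probability p = (1 + 0.05 − 0.8)/(1.4 − 0.8) = 0.2500/0.6000 = 0.4167
Terminal stock prices: S_uu = 98, S_ud = 56, S_dd = 32
Terminal payoffs (K − S): max(-38, 0) = 0, max(4, 0) = 4, max(28, 0) = 28
Node u (S = 70): continuation = 1/1.05·[0.4167·0.0000 + 0.5833·4.0000] = 2.2222; exercise value = 0.0000 ≤ continuation, so V_u = 2.2222
Node d (S = 40): continuation = 1/1.05·[0.4167·4.0000 + 0.5833·28.0000] = 17.1429; exercise value = 20.0000 > continuation, so V_d = 20.0000 (exercise)
Node 0 (S = 50): continuation = 1/1.05·[0.4167·2.2222 + 0.5833·20.0000] = 11.9929; exercise value = 10.0000 ≤ continuation, so V_0 = 11.9929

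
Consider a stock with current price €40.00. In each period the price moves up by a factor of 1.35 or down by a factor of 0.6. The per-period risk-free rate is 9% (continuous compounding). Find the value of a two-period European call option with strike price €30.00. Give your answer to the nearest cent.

Risk-neutral probability p = (e^0.09 − 0.6)/(1.35 − 0.6) = 0.4942/0.7500 = 0.6589
Terminal stock prices: S_uu = 72.9, S_ud = 32.4, S_dd = 14.4
Terminal payoffs (S − K): max(42.9, 0) = 42.9, max(2.4, 0) = 2.4, max(-15.6, 0) = 0
Node u (S = 54): V_u = e^(−0.09)·[0.6589·42.9000 + 0.3411·2.4000] = 26.5821
Node d (S = 24): V_d = e^(−0.09)·[0.6589·2.4000 + 0.3411·0.0000] = 1.4453
Node 0 (S = 40): V_0 = e^(−0.09)·[0.6589·26.5821 + 0.3411·1.4453] = 16.4580

€16.46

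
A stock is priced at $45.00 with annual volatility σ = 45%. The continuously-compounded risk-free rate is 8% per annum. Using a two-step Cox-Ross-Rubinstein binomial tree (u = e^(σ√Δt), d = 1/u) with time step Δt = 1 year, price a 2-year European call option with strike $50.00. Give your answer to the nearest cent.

$11.86

CRR parameters: u = e^(σ√Δt) = e^(0.45·√1) = 1.5683, d = 1/u = 0.6376
Per-period rate: rΔt = 0.08·1 = 0.08, so R = e^0.08 = 1.0833
Risk-neutral probability p = (e^0.08 − 0.6376)/(1.5683 − 0.6376) = 0.4457/0.9307 = 0.4789
Terminal stock prices: S_uu = 110.7, S_ud = 45, S_dd = 18.3
Terminal payoffs (S − K): max(60.68, 0) = 60.68, max(-5, 0) = 0, max(-31.7, 0) = 0
Node u (S = 70.57): V_u = e^(−0.08)·[0.4789·60.6821 + 0.5211·0.0000] = 26.8236
Node d (S = 28.69): V_d = e^(−0.08)·[0.4789·0.0000 + 0.5211·0.0000] = 0.0000
Node 0 (S = 45): V_0 = e^(−0.08)·[0.4789·26.8236 + 0.5211·0.0000] = 11.8570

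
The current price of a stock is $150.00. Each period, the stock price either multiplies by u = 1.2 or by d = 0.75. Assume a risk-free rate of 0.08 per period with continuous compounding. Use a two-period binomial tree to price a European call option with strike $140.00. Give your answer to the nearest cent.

$35.53

Risk-neutral probability p = (e^0.08 − 0.75)/(1.2 − 0.75) = 0.3333/0.4500 = 0.7406
Terminal stock prices: S_uu = 216, S_ud = 135, S_dd = 84.38
Terminal payoffs (S − K): max(76, 0) = 76, max(-5, 0) = 0, max(-55.62, 0) = 0
Node u (S = 180): V_u = e^(−0.08)·[0.7406·76.0000 + 0.2594·0.0000] = 51.9608
Node d (S = 112.5): V_d = e^(−0.08)·[0.7406·0.0000 + 0.2594·0.0000] = 0.0000
Node 0 (S = 150): V_0 = e^(−0.08)·[0.7406·51.9608 + 0.2594·0.0000] = 35.5254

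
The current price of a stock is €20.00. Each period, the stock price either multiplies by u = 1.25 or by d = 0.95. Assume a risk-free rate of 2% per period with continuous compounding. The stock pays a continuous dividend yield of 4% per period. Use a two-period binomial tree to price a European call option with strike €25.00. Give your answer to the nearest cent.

Per-period risk-free factor R = e^0.02 = 1.0202; dividend-adjusted growth = e^(0.02−0.04) = 0.9802.
Risk-neutral probability p = (0.9802 − 0.95)/(1.25 − 0.95) = 0.0302/0.3000 = 0.1007
Terminal stock prices: S_uu = 31.25, S_ud = 23.75, S_dd = 18.05
Terminal payoffs (S − K): max(6.25, 0) = 6.25, max(-1.25, 0) = 0, max(-6.95, 0) = 0
Node u (S = 25): V_u = e^(−0.02)·[0.1007·6.2500 + 0.8993·0.0000] = 0.6167
Node d (S = 19): V_d = e^(−0.02)·[0.1007·0.0000 + 0.8993·0.0000] = 0.0000
Node 0 (S = 20): V_0 = e^(−0.02)·[0.1007·0.6167 + 0.8993·0.0000] = 0.0608

€0.06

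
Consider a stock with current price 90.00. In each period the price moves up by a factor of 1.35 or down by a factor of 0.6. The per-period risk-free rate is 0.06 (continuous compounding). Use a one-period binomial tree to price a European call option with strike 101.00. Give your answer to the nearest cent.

11.89

Risk-neutral probability p = (e^0.06 − 0.6)/(1.35 − 0.6) = 0.4618/0.7500 = 0.6158
Terminal stock prices: S_u = 121.5, S_d = 54
Terminal payoffs (S − K): max(20.5, 0) = 20.5, max(-47, 0) = 0
Node 0 (S = 90): V_0 = e^(−0.06)·[0.6158·20.5000 + 0.3842·0.0000] = 11.8884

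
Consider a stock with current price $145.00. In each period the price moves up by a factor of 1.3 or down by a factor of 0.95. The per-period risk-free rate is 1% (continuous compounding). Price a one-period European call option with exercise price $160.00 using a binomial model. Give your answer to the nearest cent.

Risk-neutral probability p = (e^0.01 − 0.95)/(1.3 − 0.95) = 0.0601/0.3500 = 0.1716
Terminal stock prices: S_u = 188.5, S_d = 137.8
Terminal payoffs (S − K): max(28.5, 0) = 28.5, max(-22.25, 0) = 0
Node 0 (S = 145): V_0 = e^(−0.01)·[0.1716·28.5000 + 0.8284·0.0000] = 4.8411

$4.84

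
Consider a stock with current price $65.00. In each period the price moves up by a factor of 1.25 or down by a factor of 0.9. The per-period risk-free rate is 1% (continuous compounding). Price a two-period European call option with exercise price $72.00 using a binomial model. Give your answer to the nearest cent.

$3.34

Risk-neutral probability p = (e^0.01 − 0.9)/(1.25 − 0.9) = 0.1101/0.3500 = 0.3144
Terminal stock prices: S_uu = 101.6, S_ud = 73.12, S_dd = 52.65
Terminal payoffs (S − K): max(29.56, 0) = 29.56, max(1.125, 0) = 1.125, max(-19.35, 0) = 0
Node u (S = 81.25): V_u = e^(−0.01)·[0.3144·29.5625 + 0.6856·1.1250] = 9.9664
Node d (S = 58.5): V_d = e^(−0.01)·[0.3144·1.1250 + 0.6856·0.0000] = 0.3502
Node 0 (S = 65): V_0 = e^(−0.01)·[0.3144·9.9664 + 0.6856·0.3502] = 3.3403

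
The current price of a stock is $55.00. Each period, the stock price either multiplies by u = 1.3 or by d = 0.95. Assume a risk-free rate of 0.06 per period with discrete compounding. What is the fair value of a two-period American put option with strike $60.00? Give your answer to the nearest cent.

$5.01

Risk-neutral probability p = (1 + 0.06 − 0.95)/(1.3 − 0.95) = 0.1100/0.3500 = 0.3143
Terminal stock prices: S_uu = 92.95, S_ud = 67.92, S_dd = 49.64
Terminal payoffs (K − S): max(-32.95, 0) = 0, max(-7.925, 0) = 0, max(10.36, 0) = 10.36
Node u (S = 71.5): continuation = 1/1.06·[0.3143·0.0000 + 0.6857·0.0000] = 0.0000; exercise value = 0.0000 ≤ continuation, so V_u = 0.0000
Node d (S = 52.25): continuation = 1/1.06·[0.3143·0.0000 + 0.6857·10.3625] = 6.7035; exercise value = 7.7500 > continuation, so V_d = 7.7500 (exercise)
Node 0 (S = 55): continuation = 1/1.06·[0.3143·0.0000 + 0.6857·7.7500] = 5.0135; exercise value = 5.0000 ≤ continuation, so V_0 = 5.0135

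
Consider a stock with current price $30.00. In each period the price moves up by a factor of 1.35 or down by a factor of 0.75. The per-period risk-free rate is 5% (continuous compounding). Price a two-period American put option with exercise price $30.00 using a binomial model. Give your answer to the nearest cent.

Risk-neutral probability p = (e^0.05 − 0.75)/(1.35 − 0.75) = 0.3013/0.6000 = 0.5021
Terminal stock prices: S_uu = 54.68, S_ud = 30.38, S_dd = 16.88
Terminal payoffs (K − S): max(-24.68, 0) = 0, max(-0.375, 0) = 0, max(13.12, 0) = 13.12
Node u (S = 40.5): continuation = e^(−0.05)·[0.5021·0.0000 + 0.4979·0.0000] = 0.0000; exercise value = 0.0000 ≤ continuation, so V_u = 0.0000
Node d (S = 22.5): continuation = e^(−0.05)·[0.5021·0.0000 + 0.4979·13.1250] = 6.2160; exercise value = 7.5000 > continuation, so V_d = 7.5000 (exercise)
Node 0 (S = 30): continuation = e^(−0.05)·[0.5021·0.0000 + 0.4979·7.5000] = 3.5520; exercise value = 0.0000 ≤ continuation, so V_0 = 3.5520

$3.55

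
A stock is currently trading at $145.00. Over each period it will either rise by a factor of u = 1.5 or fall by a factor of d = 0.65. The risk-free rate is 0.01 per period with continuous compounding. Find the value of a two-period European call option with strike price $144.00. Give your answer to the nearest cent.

Risk-neutral probability p = (e^0.01 − 0.65)/(1.5 − 0.65) = 0.3601/0.8500 = 0.4236
Terminal stock prices: S_uu = 326.2, S_ud = 141.4, S_dd = 61.26
Terminal payoffs (S − K): max(182.2, 0) = 182.2, max(-2.625, 0) = 0, max(-82.74, 0) = 0
Node u (S = 217.5): V_u = e^(−0.01)·[0.4236·182.2500 + 0.5764·0.0000] = 76.4308
Node d (S = 94.25): V_d = e^(−0.01)·[0.4236·0.0000 + 0.5764·0.0000] = 0.0000
Node 0 (S = 145): V_0 = e^(−0.01)·[0.4236·76.4308 + 0.5764·0.0000] = 32.0531

$32.05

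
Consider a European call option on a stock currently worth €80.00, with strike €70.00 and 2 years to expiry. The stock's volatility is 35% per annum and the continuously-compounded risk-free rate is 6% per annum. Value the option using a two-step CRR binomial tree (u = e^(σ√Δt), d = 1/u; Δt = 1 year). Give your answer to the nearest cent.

CRR parameters: u = e^(σ√Δt) = e^(0.35·√1) = 1.4191, d = 1/u = 0.7047
Per-period rate: rΔt = 0.06·1 = 0.06, so R = e^0.06 = 1.0618
Risk-neutral probability p = (e^0.06 − 0.7047)/(1.4191 − 0.7047) = 0.3571/0.7144 = 0.4999
Terminal stock prices: S_uu = 161.1, S_ud = 80, S_dd = 39.73
Terminal payoffs (S − K): max(91.1, 0) = 91.1, max(10, 0) = 10, max(-30.27, 0) = 0
Node u (S = 113.5): V_u = e^(−0.06)·[0.4999·91.1002 + 0.5001·10.0000] = 47.6019
Node d (S = 56.38): V_d = e^(−0.06)·[0.4999·10.0000 + 0.5001·0.0000] = 4.7083
Node 0 (S = 80): V_0 = e^(−0.06)·[0.4999·47.6019 + 0.5001·4.7083] = 24.6296

€24.63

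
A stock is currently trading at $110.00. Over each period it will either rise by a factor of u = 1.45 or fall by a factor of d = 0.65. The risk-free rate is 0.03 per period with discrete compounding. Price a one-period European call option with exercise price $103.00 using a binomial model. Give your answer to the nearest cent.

$26.06

Risk-neutral probability p = (1 + 0.03 − 0.65)/(1.45 − 0.65) = 0.3800/0.8000 = 0.4750
Terminal stock prices: S_u = 159.5, S_d = 71.5
Terminal payoffs (S − K): max(56.5, 0) = 56.5, max(-31.5, 0) = 0
Node 0 (S = 110): V_0 = 1/1.03·[0.4750·56.5000 + 0.5250·0.0000] = 26.0558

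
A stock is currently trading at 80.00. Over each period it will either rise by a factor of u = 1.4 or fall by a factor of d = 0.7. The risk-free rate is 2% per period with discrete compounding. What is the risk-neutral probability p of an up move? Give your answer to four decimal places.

Risk-neutral probability p = (1 + 0.02 − 0.7)/(1.4 − 0.7) = 0.3200/0.7000 = 0.4571

p = 0.4571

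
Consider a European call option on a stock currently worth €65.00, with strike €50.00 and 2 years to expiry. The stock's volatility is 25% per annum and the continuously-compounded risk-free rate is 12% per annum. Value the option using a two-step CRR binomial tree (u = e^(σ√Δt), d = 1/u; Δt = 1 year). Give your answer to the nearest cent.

CRR parameters: u = e^(σ√Δt) = e^(0.25·√1) = 1.2840, d = 1/u = 0.7788
Per-period rate: rΔt = 0.12·1 = 0.12, so R = e^0.12 = 1.1275
Risk-neutral probability p = (e^0.12 − 0.7788)/(1.2840 − 0.7788) = 0.3487/0.5052 = 0.6902
Terminal stock prices: S_uu = 107.2, S_ud = 65, S_dd = 39.42
Terminal payoffs (S − K): max(57.17, 0) = 57.17, max(15, 0) = 15, max(-10.58, 0) = 0
Node u (S = 83.46): V_u = e^(−0.12)·[0.6902·57.1669 + 0.3098·15.0000] = 39.1156
Node d (S = 50.62): V_d = e^(−0.12)·[0.6902·15.0000 + 0.3098·0.0000] = 9.1820
Node 0 (S = 65): V_0 = e^(−0.12)·[0.6902·39.1156 + 0.3098·9.1820] = 26.4671

€26.47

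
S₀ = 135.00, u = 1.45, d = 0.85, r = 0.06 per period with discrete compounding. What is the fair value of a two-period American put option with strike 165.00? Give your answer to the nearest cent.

30.81

Risk-neutral probability p = (1 + 0.06 − 0.85)/(1.45 − 0.85) = 0.2100/0.6000 = 0.3500
Terminal stock prices: S_uu = 283.8, S_ud = 166.4, S_dd = 97.54
Terminal payoffs (K − S): max(-118.8, 0) = 0, max(-1.387, 0) = 0, max(67.46, 0) = 67.46
Node u (S = 195.8): continuation = 1/1.06·[0.3500·0.0000 + 0.6500·0.0000] = 0.0000; exercise value = 0.0000 ≤ continuation, so V_u = 0.0000
Node d (S = 114.8): continuation = 1/1.06·[0.3500·0.0000 + 0.6500·67.4625] = 41.3685; exercise value = 50.2500 > continuation, so V_d = 50.2500 (exercise)
Node 0 (S = 135): continuation = 1/1.06·[0.3500·0.0000 + 0.6500·50.2500] = 30.8137; exercise value = 30.0000 ≤ continuation, so V_0 = 30.8137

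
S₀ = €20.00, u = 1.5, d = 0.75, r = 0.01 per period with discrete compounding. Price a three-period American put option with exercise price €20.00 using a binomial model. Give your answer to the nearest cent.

€4.56

Risk-neutral probability p = (1 + 0.01 − 0.75)/(1.5 − 0.75) = 0.2600/0.7500 = 0.3467
Terminal stock prices: S_uuu = 67.5, S_uud = 33.75, S_udd = 16.88, S_ddd = 8.438
Terminal payoffs (K − S): max(-47.5, 0) = 0, max(-13.75, 0) = 0, max(3.125, 0) = 3.125, max(11.56, 0) = 11.56
Node uu (S = 45): continuation = 1/1.01·[0.3467·0.0000 + 0.6533·0.0000] = 0.0000; exercise value = 0.0000 ≤ continuation, so V_uu = 0.0000
Node ud (S = 22.5): continuation = 1/1.01·[0.3467·0.0000 + 0.6533·3.1250] = 2.0215; exercise value = 0.0000 ≤ continuation, so V_ud = 2.0215
Node dd (S = 11.25): continuation = 1/1.01·[0.3467·3.1250 + 0.6533·11.5625] = 8.5520; exercise value = 8.7500 > continuation, so V_dd = 8.7500 (exercise)
Node u (S = 30): continuation = 1/1.01·[0.3467·0.0000 + 0.6533·2.0215] = 1.3076; exercise value = 0.0000 ≤ continuation, so V_u = 1.3076
Node d (S = 15): continuation = 1/1.01·[0.3467·2.0215 + 0.6533·8.7500] = 6.3539; exercise value = 5.0000 ≤ continuation, so V_d = 6.3539
Node 0 (S = 20): continuation = 1/1.01·[0.3467·1.3076 + 0.6533·6.3539] = 4.5589; exercise value = 0.0000 ≤ continuation, so V_0 = 4.5589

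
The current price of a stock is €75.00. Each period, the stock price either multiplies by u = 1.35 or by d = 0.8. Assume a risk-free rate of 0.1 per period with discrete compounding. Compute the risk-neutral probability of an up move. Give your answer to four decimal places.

p = 0.5455

Risk-neutral probability p = (1 + 0.1 − 0.8)/(1.35 − 0.8) = 0.3000/0.5500 = 0.5455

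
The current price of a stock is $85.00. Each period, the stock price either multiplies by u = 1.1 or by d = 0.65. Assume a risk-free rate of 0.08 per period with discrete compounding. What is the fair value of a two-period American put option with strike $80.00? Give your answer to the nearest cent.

Risk-neutral probability p = (1 + 0.08 − 0.65)/(1.1 − 0.65) = 0.4300/0.4500 = 0.9556
Terminal stock prices: S_uu = 102.9, S_ud = 60.78, S_dd = 35.91
Terminal payoffs (K − S): max(-22.85, 0) = 0, max(19.22, 0) = 19.22, max(44.09, 0) = 44.09
Node u (S = 93.5): continuation = 1/1.08·[0.9556·0.0000 + 0.0444·19.2250] = 0.7912; exercise value = 0.0000 ≤ continuation, so V_u = 0.7912
Node d (S = 55.25): continuation = 1/1.08·[0.9556·19.2250 + 0.0444·44.0875] = 18.8241; exercise value = 24.7500 > continuation, so V_d = 24.7500 (exercise)
Node 0 (S = 85): continuation = 1/1.08·[0.9556·0.7912 + 0.0444·24.7500] = 1.7185; exercise value = 0.0000 ≤ continuation, so V_0 = 1.7185

$1.72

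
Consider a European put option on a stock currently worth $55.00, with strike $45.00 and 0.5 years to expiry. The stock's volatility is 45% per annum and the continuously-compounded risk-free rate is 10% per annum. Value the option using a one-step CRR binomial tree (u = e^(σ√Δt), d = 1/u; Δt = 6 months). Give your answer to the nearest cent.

$2.37

CRR parameters: u = e^(σ√Δt) = e^(0.45·√0.5) = 1.3746, d = 1/u = 0.7275
Per-period rate: rΔt = 0.1·0.5 = 0.05, so R = e^0.05 = 1.0513
Risk-neutral probability p = (e^0.05 − 0.7275)/(1.3746 − 0.7275) = 0.3238/0.6472 = 0.5003
Terminal stock prices: S_u = 75.61, S_d = 40.01
Terminal payoffs (K − S): max(-30.61, 0) = 0, max(4.99, 0) = 4.99
Node 0 (S = 55): V_0 = e^(−0.05)·[0.5003·0.0000 + 0.4997·4.9898] = 2.3716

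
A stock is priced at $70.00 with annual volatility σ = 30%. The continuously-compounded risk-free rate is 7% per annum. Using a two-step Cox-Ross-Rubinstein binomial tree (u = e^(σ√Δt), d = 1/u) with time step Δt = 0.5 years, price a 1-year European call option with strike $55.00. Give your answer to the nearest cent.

$20.61

CRR parameters: u = e^(σ√Δt) = e^(0.3·√0.5) = 1.2363, d = 1/u = 0.8089
Per-period rate: rΔt = 0.07·0.5 = 0.035, so R = e^0.035 = 1.0356
Risk-neutral probability p = (e^0.035 − 0.8089)/(1.2363 − 0.8089) = 0.2268/0.4275 = 0.5305
Terminal stock prices: S_uu = 107, S_ud = 70, S_dd = 45.8
Terminal payoffs (S − K): max(51.99, 0) = 51.99, max(15, 0) = 15, max(-9.202, 0) = 0
Node u (S = 86.54): V_u = e^(−0.035)·[0.5305·51.9926 + 0.4695·15.0000] = 33.4335
Node d (S = 56.62): V_d = e^(−0.035)·[0.5305·15.0000 + 0.4695·0.0000] = 7.6837
Node 0 (S = 70): V_0 = e^(−0.035)·[0.5305·33.4335 + 0.4695·7.6837] = 20.6097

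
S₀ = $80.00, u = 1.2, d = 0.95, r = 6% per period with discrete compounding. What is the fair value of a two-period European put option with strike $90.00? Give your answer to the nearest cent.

$4.97

Risk-neutral probability p = (1 + 0.06 − 0.95)/(1.2 − 0.95) = 0.1100/0.2500 = 0.4400
Terminal stock prices: S_uu = 115.2, S_ud = 91.2, S_dd = 72.2
Terminal payoffs (K − S): max(-25.2, 0) = 0, max(-1.2, 0) = 0, max(17.8, 0) = 17.8
Node u (S = 96): V_u = 1/1.06·[0.4400·0.0000 + 0.5600·0.0000] = 0.0000
Node d (S = 76): V_d = 1/1.06·[0.4400·0.0000 + 0.5600·17.8000] = 9.4038
Node 0 (S = 80): V_0 = 1/1.06·[0.4400·0.0000 + 0.5600·9.4038] = 4.9680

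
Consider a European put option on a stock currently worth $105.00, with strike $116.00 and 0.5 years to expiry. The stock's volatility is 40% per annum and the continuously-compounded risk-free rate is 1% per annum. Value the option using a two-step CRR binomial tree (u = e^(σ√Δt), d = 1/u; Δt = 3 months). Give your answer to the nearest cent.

CRR parameters: u = e^(σ√Δt) = e^(0.4·√0.25) = 1.2214, d = 1/u = 0.8187
Per-period rate: rΔt = 0.01·0.25 = 0.0025, so R = e^0.0025 = 1.0025
Risk-neutral probability p = (e^0.0025 − 0.8187)/(1.2214 − 0.8187) = 0.1838/0.4027 = 0.4564
Terminal stock prices: S_uu = 156.6, S_ud = 105, S_dd = 70.38
Terminal payoffs (K − S): max(-40.64, 0) = 0, max(11, 0) = 11, max(45.62, 0) = 45.62
Node u (S = 128.2): V_u = e^(−0.0025)·[0.4564·0.0000 + 0.5436·11.0000] = 5.9649
Node d (S = 85.97): V_d = e^(−0.0025)·[0.4564·11.0000 + 0.5436·45.6164] = 29.7436
Node 0 (S = 105): V_0 = e^(−0.0025)·[0.4564·5.9649 + 0.5436·29.7436] = 18.8443

$18.84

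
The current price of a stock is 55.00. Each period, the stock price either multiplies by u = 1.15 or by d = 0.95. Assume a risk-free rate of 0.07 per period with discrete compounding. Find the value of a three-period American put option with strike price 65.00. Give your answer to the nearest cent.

Risk-neutral probability p = (1 + 0.07 − 0.95)/(1.15 − 0.95) = 0.1200/0.2000 = 0.6000
Terminal stock prices: S_uuu = 83.65, S_uud = 69.1, S_udd = 57.08, S_ddd = 47.16
Terminal payoffs (K − S): max(-18.65, 0) = 0, max(-4.101, 0) = 0, max(7.917, 0) = 7.917, max(17.84, 0) = 17.84
Node uu (S = 72.74): continuation = 1/1.07·[0.6000·0.0000 + 0.4000·0.0000] = 0.0000; exercise value = 0.0000 ≤ continuation, so V_uu = 0.0000
Node ud (S = 60.09): continuation = 1/1.07·[0.6000·0.0000 + 0.4000·7.9169] = 2.9596; exercise value = 4.9125 > continuation, so V_ud = 4.9125 (exercise)
Node dd (S = 49.64): continuation = 1/1.07·[0.6000·7.9169 + 0.4000·17.8444] = 11.1102; exercise value = 15.3625 > continuation, so V_dd = 15.3625 (exercise)
Node u (S = 63.25): continuation = 1/1.07·[0.6000·0.0000 + 0.4000·4.9125] = 1.8364; exercise value = 1.7500 ≤ continuation, so V_u = 1.8364
Node d (S = 52.25): continuation = 1/1.07·[0.6000·4.9125 + 0.4000·15.3625] = 8.4977; exercise value = 12.7500 > continuation, so V_d = 12.7500 (exercise)
Node 0 (S = 55): continuation = 1/1.07·[0.6000·1.8364 + 0.4000·12.7500] = 5.7961; exercise value = 10.0000 > continuation, so V_0 = 10.0000 (exercise)

10.00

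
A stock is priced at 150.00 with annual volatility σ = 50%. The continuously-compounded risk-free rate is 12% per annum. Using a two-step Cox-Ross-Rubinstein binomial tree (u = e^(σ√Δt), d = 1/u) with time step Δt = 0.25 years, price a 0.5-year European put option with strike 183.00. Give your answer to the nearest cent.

37.37

CRR parameters: u = e^(σ√Δt) = e^(0.5·√0.25) = 1.2840, d = 1/u = 0.7788
Per-period rate: rΔt = 0.12·0.25 = 0.03, so R = e^0.03 = 1.0305
Risk-neutral probability p = (e^0.03 − 0.7788)/(1.2840 − 0.7788) = 0.2517/0.5052 = 0.4981
Terminal stock prices: S_uu = 247.3, S_ud = 150, S_dd = 90.98
Terminal payoffs (K − S): max(-64.31, 0) = 0, max(33, 0) = 33, max(92.02, 0) = 92.02
Node u (S = 192.6): V_u = e^(−0.03)·[0.4981·0.0000 + 0.5019·33.0000] = 16.0731
Node d (S = 116.8): V_d = e^(−0.03)·[0.4981·33.0000 + 0.5019·92.0204] = 60.7714
Node 0 (S = 150): V_0 = e^(−0.03)·[0.4981·16.0731 + 0.5019·60.7714] = 37.3690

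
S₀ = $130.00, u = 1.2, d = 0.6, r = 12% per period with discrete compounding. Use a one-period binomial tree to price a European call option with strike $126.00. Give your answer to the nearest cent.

Risk-neutral probability p = (1 + 0.12 − 0.6)/(1.2 − 0.6) = 0.5200/0.6000 = 0.8667
Terminal stock prices: S_u = 156, S_d = 78
Terminal payoffs (S − K): max(30, 0) = 30, max(-48, 0) = 0
Node 0 (S = 130): V_0 = 1/1.12·[0.8667·30.0000 + 0.1333·0.0000] = 23.2143

$23.21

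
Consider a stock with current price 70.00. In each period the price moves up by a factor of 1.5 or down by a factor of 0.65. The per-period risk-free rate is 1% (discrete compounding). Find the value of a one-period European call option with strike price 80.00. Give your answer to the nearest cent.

Risk-neutral probability p = (1 + 0.01 − 0.65)/(1.5 − 0.65) = 0.3600/0.8500 = 0.4235
Terminal stock prices: S_u = 105, S_d = 45.5
Terminal payoffs (S − K): max(25, 0) = 25, max(-34.5, 0) = 0
Node 0 (S = 70): V_0 = 1/1.01·[0.4235·25.0000 + 0.5765·0.0000] = 10.4834

10.48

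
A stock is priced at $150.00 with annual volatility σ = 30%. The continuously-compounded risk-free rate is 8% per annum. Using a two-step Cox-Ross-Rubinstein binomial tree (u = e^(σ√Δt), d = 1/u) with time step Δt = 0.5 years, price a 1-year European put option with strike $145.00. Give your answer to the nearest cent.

CRR parameters: u = e^(σ√Δt) = e^(0.3·√0.5) = 1.2363, d = 1/u = 0.8089
Per-period rate: rΔt = 0.08·0.5 = 0.04, so R = e^0.04 = 1.0408
Risk-neutral probability p = (e^0.04 − 0.8089)/(1.2363 − 0.8089) = 0.2320/0.4275 = 0.5426
Terminal stock prices: S_uu = 229.3, S_ud = 150, S_dd = 98.14
Terminal payoffs (K − S): max(-84.27, 0) = 0, max(-5, 0) = 0, max(46.86, 0) = 46.86
Node u (S = 185.4): V_u = e^(−0.04)·[0.5426·0.0000 + 0.4574·0.0000] = 0.0000
Node d (S = 121.3): V_d = e^(−0.04)·[0.5426·0.0000 + 0.4574·46.8623] = 20.5926
Node 0 (S = 150): V_0 = e^(−0.04)·[0.5426·0.0000 + 0.4574·20.5926] = 9.0490

$9.05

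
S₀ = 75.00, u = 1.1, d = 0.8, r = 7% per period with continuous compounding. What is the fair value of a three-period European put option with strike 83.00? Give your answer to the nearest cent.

Risk-neutral probability p = (e^0.07 − 0.8)/(1.1 − 0.8) = 0.2725/0.3000 = 0.9084
Terminal stock prices: S_uuu = 99.83, S_uud = 72.6, S_udd = 52.8, S_ddd = 38.4
Terminal payoffs (K − S): max(-16.83, 0) = 0, max(10.4, 0) = 10.4, max(30.2, 0) = 30.2, max(44.6, 0) = 44.6
Node uu (S = 90.75): V_uu = e^(−0.07)·[0.9084·0.0000 + 0.0916·10.4000] = 0.8886
Node ud (S = 66): V_ud = e^(−0.07)·[0.9084·10.4000 + 0.0916·30.2000] = 11.3887
Node dd (S = 48): V_dd = e^(−0.07)·[0.9084·30.2000 + 0.0916·44.6000] = 29.3887
Node u (S = 82.5): V_u = e^(−0.07)·[0.9084·0.8886 + 0.0916·11.3887] = 1.7257
Node d (S = 60): V_d = e^(−0.07)·[0.9084·11.3887 + 0.0916·29.3887] = 12.1567
Node 0 (S = 75): V_0 = e^(−0.07)·[0.9084·1.7257 + 0.0916·12.1567] = 2.5003

2.50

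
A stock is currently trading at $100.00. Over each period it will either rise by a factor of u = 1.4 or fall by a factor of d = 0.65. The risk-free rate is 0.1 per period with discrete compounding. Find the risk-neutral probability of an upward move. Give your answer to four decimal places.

p = 0.6000

Risk-neutral probability p = (1 + 0.1 − 0.65)/(1.4 − 0.65) = 0.4500/0.7500 = 0.6000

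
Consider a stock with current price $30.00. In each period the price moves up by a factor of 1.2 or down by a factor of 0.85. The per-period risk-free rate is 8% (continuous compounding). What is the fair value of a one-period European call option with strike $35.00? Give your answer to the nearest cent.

$0.62

Risk-neutral probability p = (e^0.08 − 0.85)/(1.2 − 0.85) = 0.2333/0.3500 = 0.6665
Terminal stock prices: S_u = 36, S_d = 25.5
Terminal payoffs (S − K): max(1, 0) = 1, max(-9.5, 0) = 0
Node 0 (S = 30): V_0 = e^(−0.08)·[0.6665·1.0000 + 0.3335·0.0000] = 0.6153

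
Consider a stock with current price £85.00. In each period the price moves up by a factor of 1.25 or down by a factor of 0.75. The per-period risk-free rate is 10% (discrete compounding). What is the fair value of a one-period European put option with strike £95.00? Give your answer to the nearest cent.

Risk-neutral probability p = (1 + 0.1 − 0.75)/(1.25 − 0.75) = 0.3500/0.5000 = 0.7000
Terminal stock prices: S_u = 106.2, S_d = 63.75
Terminal payoffs (K − S): max(-11.25, 0) = 0, max(31.25, 0) = 31.25
Node 0 (S = 85): V_0 = 1/1.1·[0.7000·0.0000 + 0.3000·31.2500] = 8.5227

£8.52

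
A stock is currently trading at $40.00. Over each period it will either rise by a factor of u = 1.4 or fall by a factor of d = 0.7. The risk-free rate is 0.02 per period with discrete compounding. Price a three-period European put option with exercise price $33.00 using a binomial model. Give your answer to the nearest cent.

$5.02

Risk-neutral probability p = (1 + 0.02 − 0.7)/(1.4 − 0.7) = 0.3200/0.7000 = 0.4571
Terminal stock prices: S_uuu = 109.8, S_uud = 54.88, S_udd = 27.44, S_ddd = 13.72
Terminal payoffs (K − S): max(-76.76, 0) = 0, max(-21.88, 0) = 0, max(5.56, 0) = 5.56, max(19.28, 0) = 19.28
Node uu (S = 78.4): V_uu = 1/1.02·[0.4571·0.0000 + 0.5429·0.0000] = 0.0000
Node ud (S = 39.2): V_ud = 1/1.02·[0.4571·0.0000 + 0.5429·5.5600] = 2.9591
Node dd (S = 19.6): V_dd = 1/1.02·[0.4571·5.5600 + 0.5429·19.2800] = 12.7529
Node u (S = 56): V_u = 1/1.02·[0.4571·0.0000 + 0.5429·2.9591] = 1.5749
Node d (S = 28): V_d = 1/1.02·[0.4571·2.9591 + 0.5429·12.7529] = 8.1135
Node 0 (S = 40): V_0 = 1/1.02·[0.4571·1.5749 + 0.5429·8.1135] = 5.0239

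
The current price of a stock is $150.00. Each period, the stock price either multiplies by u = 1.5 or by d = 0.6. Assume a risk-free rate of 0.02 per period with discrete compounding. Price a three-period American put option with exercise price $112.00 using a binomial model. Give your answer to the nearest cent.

Risk-neutral probability p = (1 + 0.02 − 0.6)/(1.5 − 0.6) = 0.4200/0.9000 = 0.4667
Terminal stock prices: S_uuu = 506.2, S_uud = 202.5, S_udd = 81, S_ddd = 32.4
Terminal payoffs (K − S): max(-394.2, 0) = 0, max(-90.5, 0) = 0, max(31, 0) = 31, max(79.6, 0) = 79.6
Node uu (S = 337.5): continuation = 1/1.02·[0.4667·0.0000 + 0.5333·0.0000] = 0.0000; exercise value = 0.0000 ≤ continuation, so V_uu = 0.0000
Node ud (S = 135): continuation = 1/1.02·[0.4667·0.0000 + 0.5333·31.0000] = 16.2092; exercise value = 0.0000 ≤ continuation, so V_ud = 16.2092
Node dd (S = 54): continuation = 1/1.02·[0.4667·31.0000 + 0.5333·79.6000] = 55.8039; exercise value = 58.0000 > continuation, so V_dd = 58.0000 (exercise)
Node u (S = 225): continuation = 1/1.02·[0.4667·0.0000 + 0.5333·16.2092] = 8.4754; exercise value = 0.0000 ≤ continuation, so V_u = 8.4754
Node d (S = 90): continuation = 1/1.02·[0.4667·16.2092 + 0.5333·58.0000] = 37.7427; exercise value = 22.0000 ≤ continuation, so V_d = 37.7427
Node 0 (S = 150): continuation = 1/1.02·[0.4667·8.4754 + 0.5333·37.7427] = 23.6124; exercise value = 0.0000 ≤ continuation, so V_0 = 23.6124

$23.61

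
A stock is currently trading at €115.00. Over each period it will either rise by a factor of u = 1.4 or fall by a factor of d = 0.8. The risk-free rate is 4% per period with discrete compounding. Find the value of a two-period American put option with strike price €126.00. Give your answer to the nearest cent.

€19.62

Risk-neutral probability p = (1 + 0.04 − 0.8)/(1.4 − 0.8) = 0.2400/0.6000 = 0.4000
Terminal stock prices: S_uu = 225.4, S_ud = 128.8, S_dd = 73.6
Terminal payoffs (K − S): max(-99.4, 0) = 0, max(-2.8, 0) = 0, max(52.4, 0) = 52.4
Node u (S = 161): continuation = 1/1.04·[0.4000·0.0000 + 0.6000·0.0000] = 0.0000; exercise value = 0.0000 ≤ continuation, so V_u = 0.0000
Node d (S = 92): continuation = 1/1.04·[0.4000·0.0000 + 0.6000·52.4000] = 30.2308; exercise value = 34.0000 > continuation, so V_d = 34.0000 (exercise)
Node 0 (S = 115): continuation = 1/1.04·[0.4000·0.0000 + 0.6000·34.0000] = 19.6154; exercise value = 11.0000 ≤ continuation, so V_0 = 19.6154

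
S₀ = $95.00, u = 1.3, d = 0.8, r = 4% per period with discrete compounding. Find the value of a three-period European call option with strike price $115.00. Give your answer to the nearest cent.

$13.51

Risk-neutral probability p = (1 + 0.04 − 0.8)/(1.3 − 0.8) = 0.2400/0.5000 = 0.4800
Terminal stock prices: S_uuu = 208.7, S_uud = 128.4, S_udd = 79.04, S_ddd = 48.64
Terminal payoffs (S − K): max(93.72, 0) = 93.72, max(13.44, 0) = 13.44, max(-35.96, 0) = 0, max(-66.36, 0) = 0
Node uu (S = 160.6): V_uu = 1/1.04·[0.4800·93.7150 + 0.5200·13.4400] = 49.9731
Node ud (S = 98.8): V_ud = 1/1.04·[0.4800·13.4400 + 0.5200·0.0000] = 6.2031
Node dd (S = 60.8): V_dd = 1/1.04·[0.4800·0.0000 + 0.5200·0.0000] = 0.0000
Node u (S = 123.5): V_u = 1/1.04·[0.4800·49.9731 + 0.5200·6.2031] = 26.1660
Node d (S = 76): V_d = 1/1.04·[0.4800·6.2031 + 0.5200·0.0000] = 2.8630
Node 0 (S = 95): V_0 = 1/1.04·[0.4800·26.1660 + 0.5200·2.8630] = 13.5081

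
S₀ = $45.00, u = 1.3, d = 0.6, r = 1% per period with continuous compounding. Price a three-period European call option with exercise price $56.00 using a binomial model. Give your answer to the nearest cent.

$8.36

Risk-neutral probability p = (e^0.01 − 0.6)/(1.3 − 0.6) = 0.4101/0.7000 = 0.5858
Terminal stock prices: S_uuu = 98.87, S_uud = 45.63, S_udd = 21.06, S_ddd = 9.72
Terminal payoffs (S − K): max(42.87, 0) = 42.87, max(-10.37, 0) = 0, max(-34.94, 0) = 0, max(-46.28, 0) = 0
Node uu (S = 76.05): V_uu = e^(−0.01)·[0.5858·42.8650 + 0.4142·0.0000] = 24.8599
Node ud (S = 35.1): V_ud = e^(−0.01)·[0.5858·0.0000 + 0.4142·0.0000] = 0.0000
Node dd (S = 16.2): V_dd = e^(−0.01)·[0.5858·0.0000 + 0.4142·0.0000] = 0.0000
Node u (S = 58.5): V_u = e^(−0.01)·[0.5858·24.8599 + 0.4142·0.0000] = 14.4177
Node d (S = 27): V_d = e^(−0.01)·[0.5858·0.0000 + 0.4142·0.0000] = 0.0000
Node 0 (S = 45): V_0 = e^(−0.01)·[0.5858·14.4177 + 0.4142·0.0000] = 8.3616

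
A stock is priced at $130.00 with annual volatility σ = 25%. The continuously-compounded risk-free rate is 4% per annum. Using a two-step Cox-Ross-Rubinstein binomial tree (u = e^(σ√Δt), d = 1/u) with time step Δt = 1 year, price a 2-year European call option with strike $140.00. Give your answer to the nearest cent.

$18.45

CRR parameters: u = e^(σ√Δt) = e^(0.25·√1) = 1.2840, d = 1/u = 0.7788
Per-period rate: rΔt = 0.04·1 = 0.04, so R = e^0.04 = 1.0408
Risk-neutral probability p = (e^0.04 − 0.7788)/(1.2840 − 0.7788) = 0.2620/0.5052 = 0.5186
Terminal stock prices: S_uu = 214.3, S_ud = 130, S_dd = 78.85
Terminal payoffs (S − K): max(74.33, 0) = 74.33, max(-10, 0) = 0, max(-61.15, 0) = 0
Node u (S = 166.9): V_u = e^(−0.04)·[0.5186·74.3338 + 0.4814·0.0000] = 37.0380
Node d (S = 101.2): V_d = e^(−0.04)·[0.5186·0.0000 + 0.4814·0.0000] = 0.0000
Node 0 (S = 130): V_0 = e^(−0.04)·[0.5186·37.0380 + 0.4814·0.0000] = 18.4548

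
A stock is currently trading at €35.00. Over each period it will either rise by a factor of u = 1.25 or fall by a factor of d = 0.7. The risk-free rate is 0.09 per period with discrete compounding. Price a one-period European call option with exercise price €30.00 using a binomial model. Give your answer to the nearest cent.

€8.94

Risk-neutral probability p = (1 + 0.09 − 0.7)/(1.25 − 0.7) = 0.3900/0.5500 = 0.7091
Terminal stock prices: S_u = 43.75, S_d = 24.5
Terminal payoffs (S − K): max(13.75, 0) = 13.75, max(-5.5, 0) = 0
Node 0 (S = 35): V_0 = 1/1.09·[0.7091·13.7500 + 0.2909·0.0000] = 8.9450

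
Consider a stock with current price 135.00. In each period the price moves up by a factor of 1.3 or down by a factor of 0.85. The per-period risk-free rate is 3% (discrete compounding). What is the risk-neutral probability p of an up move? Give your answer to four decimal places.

Risk-neutral probability p = (1 + 0.03 − 0.85)/(1.3 − 0.85) = 0.1800/0.4500 = 0.4000

p = 0.4000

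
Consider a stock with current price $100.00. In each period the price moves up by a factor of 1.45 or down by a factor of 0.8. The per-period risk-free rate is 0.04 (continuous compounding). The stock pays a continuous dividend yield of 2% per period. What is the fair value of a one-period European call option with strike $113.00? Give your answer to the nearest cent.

Per-period risk-free factor R = e^0.04 = 1.0408; dividend-adjusted growth = e^(0.04−0.02) = 1.0202.
Risk-neutral probability p = (1.0202 − 0.8)/(1.45 − 0.8) = 0.2202/0.6500 = 0.3388
Terminal stock prices: S_u = 145, S_d = 80
Terminal payoffs (S − K): max(32, 0) = 32, max(-33, 0) = 0
Node 0 (S = 100): V_0 = e^(−0.04)·[0.3388·32.0000 + 0.6612·0.0000] = 10.4156

$10.42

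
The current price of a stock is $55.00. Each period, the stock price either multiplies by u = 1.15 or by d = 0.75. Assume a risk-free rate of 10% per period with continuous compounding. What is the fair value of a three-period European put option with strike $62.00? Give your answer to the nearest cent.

$2.16

Risk-neutral probability p = (e^0.1 − 0.75)/(1.15 − 0.75) = 0.3552/0.4000 = 0.8879
Terminal stock prices: S_uuu = 83.65, S_uud = 54.55, S_udd = 35.58, S_ddd = 23.2
Terminal payoffs (K − S): max(-21.65, 0) = 0, max(7.447, 0) = 7.447, max(26.42, 0) = 26.42, max(38.8, 0) = 38.8
Node uu (S = 72.74): V_uu = e^(−0.1)·[0.8879·0.0000 + 0.1121·7.4469] = 0.7552
Node ud (S = 47.44): V_ud = e^(−0.1)·[0.8879·7.4469 + 0.1121·26.4219] = 8.6624
Node dd (S = 30.94): V_dd = e^(−0.1)·[0.8879·26.4219 + 0.1121·38.7969] = 25.1624
Node u (S = 63.25): V_u = e^(−0.1)·[0.8879·0.7552 + 0.1121·8.6624] = 1.4852
Node d (S = 41.25): V_d = e^(−0.1)·[0.8879·8.6624 + 0.1121·25.1624] = 9.5113
Node 0 (S = 55): V_0 = e^(−0.1)·[0.8879·1.4852 + 0.1121·9.5113] = 2.1577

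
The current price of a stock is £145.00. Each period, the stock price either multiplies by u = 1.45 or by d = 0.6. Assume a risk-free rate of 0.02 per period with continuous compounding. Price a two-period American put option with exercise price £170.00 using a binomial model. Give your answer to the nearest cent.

Risk-neutral probability p = (e^0.02 − 0.6)/(1.45 − 0.6) = 0.4202/0.8500 = 0.4944
Terminal stock prices: S_uu = 304.9, S_ud = 126.1, S_dd = 52.2
Terminal payoffs (K − S): max(-134.9, 0) = 0, max(43.85, 0) = 43.85, max(117.8, 0) = 117.8
Node u (S = 210.2): continuation = e^(−0.02)·[0.4944·0.0000 + 0.5056·43.8500] = 21.7335; exercise value = 0.0000 ≤ continuation, so V_u = 21.7335
Node d (S = 87): continuation = e^(−0.02)·[0.4944·43.8500 + 0.5056·117.8000] = 79.6338; exercise value = 83.0000 > continuation, so V_d = 83.0000 (exercise)
Node 0 (S = 145): continuation = e^(−0.02)·[0.4944·21.7335 + 0.5056·83.0000] = 51.6689; exercise value = 25.0000 ≤ continuation, so V_0 = 51.6689

£51.67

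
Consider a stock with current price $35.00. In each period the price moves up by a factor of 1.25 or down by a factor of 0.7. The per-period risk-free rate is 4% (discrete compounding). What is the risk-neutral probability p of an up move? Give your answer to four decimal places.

p = 0.6182

Risk-neutral probability p = (1 + 0.04 − 0.7)/(1.25 − 0.7) = 0.3400/0.5500 = 0.6182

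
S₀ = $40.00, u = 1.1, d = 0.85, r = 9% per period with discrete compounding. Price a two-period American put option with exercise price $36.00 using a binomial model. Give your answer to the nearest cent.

Risk-neutral probability p = (1 + 0.09 − 0.85)/(1.1 − 0.85) = 0.2400/0.2500 = 0.9600
Terminal stock prices: S_uu = 48.4, S_ud = 37.4, S_dd = 28.9
Terminal payoffs (K − S): max(-12.4, 0) = 0, max(-1.4, 0) = 0, max(7.1, 0) = 7.1
Node u (S = 44): continuation = 1/1.09·[0.9600·0.0000 + 0.0400·0.0000] = 0.0000; exercise value = 0.0000 ≤ continuation, so V_u = 0.0000
Node d (S = 34): continuation = 1/1.09·[0.9600·0.0000 + 0.0400·7.1000] = 0.2606; exercise value = 2.0000 > continuation, so V_d = 2.0000 (exercise)
Node 0 (S = 40): continuation = 1/1.09·[0.9600·0.0000 + 0.0400·2.0000] = 0.0734; exercise value = 0.0000 ≤ continuation, so V_0 = 0.0734

$0.07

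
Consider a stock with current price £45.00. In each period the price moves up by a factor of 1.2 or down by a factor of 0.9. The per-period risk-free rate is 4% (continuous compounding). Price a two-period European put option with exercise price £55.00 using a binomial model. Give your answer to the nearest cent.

Risk-neutral probability p = (e^0.04 − 0.9)/(1.2 − 0.9) = 0.1408/0.3000 = 0.4694
Terminal stock prices: S_uu = 64.8, S_ud = 48.6, S_dd = 36.45
Terminal payoffs (K − S): max(-9.8, 0) = 0, max(6.4, 0) = 6.4, max(18.55, 0) = 18.55
Node u (S = 54): V_u = e^(−0.04)·[0.4694·0.0000 + 0.5306·6.4000] = 3.2629
Node d (S = 40.5): V_d = e^(−0.04)·[0.4694·6.4000 + 0.5306·18.5500] = 12.3434
Node 0 (S = 45): V_0 = e^(−0.04)·[0.4694·3.2629 + 0.5306·12.3434] = 7.7644

£7.76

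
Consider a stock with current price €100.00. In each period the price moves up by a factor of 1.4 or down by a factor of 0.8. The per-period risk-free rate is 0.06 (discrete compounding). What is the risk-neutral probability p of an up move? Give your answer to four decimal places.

Risk-neutral probability p = (1 + 0.06 − 0.8)/(1.4 − 0.8) = 0.2600/0.6000 = 0.4333

p = 0.4333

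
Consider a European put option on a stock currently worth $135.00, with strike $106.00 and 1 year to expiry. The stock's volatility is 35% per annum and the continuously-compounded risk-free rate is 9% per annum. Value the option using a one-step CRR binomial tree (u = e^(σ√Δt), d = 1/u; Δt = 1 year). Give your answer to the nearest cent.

CRR parameters: u = e^(σ√Δt) = e^(0.35·√1) = 1.4191, d = 1/u = 0.7047
Per-period rate: rΔt = 0.09·1 = 0.09, so R = e^0.09 = 1.0942
Risk-neutral probability p = (e^0.09 − 0.7047)/(1.4191 − 0.7047) = 0.3895/0.7144 = 0.5452
Terminal stock prices: S_u = 191.6, S_d = 95.13
Terminal payoffs (K − S): max(-85.57, 0) = 0, max(10.87, 0) = 10.87
Node 0 (S = 135): V_0 = e^(−0.09)·[0.5452·0.0000 + 0.4548·10.8671] = 4.5169

$4.52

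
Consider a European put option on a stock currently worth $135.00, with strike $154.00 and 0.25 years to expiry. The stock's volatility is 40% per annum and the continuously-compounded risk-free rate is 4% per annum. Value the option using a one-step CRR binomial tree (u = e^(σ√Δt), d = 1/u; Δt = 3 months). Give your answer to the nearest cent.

CRR parameters: u = e^(σ√Δt) = e^(0.4·√0.25) = 1.2214, d = 1/u = 0.8187
Per-period rate: rΔt = 0.04·0.25 = 0.01, so R = e^0.01 = 1.0101
Risk-neutral probability p = (e^0.01 − 0.8187)/(1.2214 − 0.8187) = 0.1913/0.4027 = 0.4751
Terminal stock prices: S_u = 164.9, S_d = 110.5
Terminal payoffs (K − S): max(-10.89, 0) = 0, max(43.47, 0) = 43.47
Node 0 (S = 135): V_0 = e^(−0.01)·[0.4751·0.0000 + 0.5249·43.4713] = 22.5900

$22.59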